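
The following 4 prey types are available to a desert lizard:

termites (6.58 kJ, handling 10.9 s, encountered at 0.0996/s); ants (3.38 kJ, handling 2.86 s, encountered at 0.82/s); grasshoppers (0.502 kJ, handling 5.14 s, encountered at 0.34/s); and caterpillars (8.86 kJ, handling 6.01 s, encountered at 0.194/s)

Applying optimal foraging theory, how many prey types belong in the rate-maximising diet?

2

Profitabilities (E/h, kJ/s): caterpillars 1.47, ants 1.18, termites 0.604, grasshoppers 0.0977. Add prey in this order while the next type's profitability exceeds the intake rate on those already taken.
Rate on top 1: 0.7936. ants: 1.18 > 0.7936 → include.
Rate on top 2: 0.9954. termites: 0.604 < 0.9954 → exclude; stop.
Optimal diet: caterpillars, ants — 2 of 4 types.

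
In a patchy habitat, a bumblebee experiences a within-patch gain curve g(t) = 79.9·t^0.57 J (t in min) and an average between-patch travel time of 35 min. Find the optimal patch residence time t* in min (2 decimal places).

By the marginal value theorem, leave when the instantaneous gain rate g'(t) equals the habitat-wide average g(t)/(T + t).
g'(t) = 0.57·79.9·t^-0.43. Setting 0.57·79.9·t^-0.43 = 79.9·t^0.57/(35+t) gives 0.57(35+t) = t, so 0.43·t = 0.57×35.
t* = 0.57×35/0.43 = 46.4 min.

46.40 min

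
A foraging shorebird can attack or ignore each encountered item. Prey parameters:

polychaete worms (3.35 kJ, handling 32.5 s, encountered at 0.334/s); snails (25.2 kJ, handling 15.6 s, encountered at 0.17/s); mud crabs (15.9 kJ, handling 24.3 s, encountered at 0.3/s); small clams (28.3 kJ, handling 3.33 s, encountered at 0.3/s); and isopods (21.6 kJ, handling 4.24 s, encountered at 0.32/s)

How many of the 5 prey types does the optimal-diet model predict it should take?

Rank by E/h (kJ/s): small clams 8.5, isopods 5.09, snails 1.62, mud crabs 0.654, polychaete worms 0.103. Include each in turn until the next type's E/h falls below the running intake rate.
Rate on top 1: 4.247. isopods: 5.09 > 4.247 → include.
Rate on top 2: 4.59. snails: 1.62 < 4.59 → exclude; stop.
Optimal diet: small clams, isopods — 2 of 5 types.

2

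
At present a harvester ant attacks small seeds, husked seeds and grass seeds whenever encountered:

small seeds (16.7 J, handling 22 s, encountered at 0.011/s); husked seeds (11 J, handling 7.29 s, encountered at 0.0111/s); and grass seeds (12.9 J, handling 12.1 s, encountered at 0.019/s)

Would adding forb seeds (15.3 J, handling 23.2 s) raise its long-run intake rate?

Yes

On small seeds, husked seeds and grass seeds alone, R = ΣλE/(1+Σλh) = 0.5509/1.553 = 0.3548 J/s.
Profitability of forb seeds: 15.3/23.2 = 0.6595 J/s.
Since 0.6595 > R, including forb seeds increases the long-run rate.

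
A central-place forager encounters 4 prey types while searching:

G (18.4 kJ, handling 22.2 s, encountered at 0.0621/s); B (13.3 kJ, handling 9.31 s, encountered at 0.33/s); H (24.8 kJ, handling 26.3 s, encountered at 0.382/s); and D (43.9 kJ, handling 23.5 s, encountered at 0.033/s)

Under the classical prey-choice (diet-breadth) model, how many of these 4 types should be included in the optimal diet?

2

Profitabilities (E/h, kJ/s): D 1.87, B 1.43, H 0.943, G 0.829. Add prey in this order while the next type's profitability exceeds the intake rate on those already taken.
Rate on top 1: 0.8159. B: 1.43 > 0.8159 → include.
Rate on top 2: 1.204. H: 0.943 < 1.204 → exclude; stop.
Optimal diet: D, B — 2 of 4 types.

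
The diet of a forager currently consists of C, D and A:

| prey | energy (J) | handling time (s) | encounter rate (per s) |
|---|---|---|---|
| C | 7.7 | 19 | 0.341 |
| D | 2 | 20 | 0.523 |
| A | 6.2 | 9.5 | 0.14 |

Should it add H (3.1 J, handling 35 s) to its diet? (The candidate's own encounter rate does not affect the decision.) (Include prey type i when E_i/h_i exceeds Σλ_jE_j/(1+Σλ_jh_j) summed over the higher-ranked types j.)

No

Intake rate on the current diet: R = (0.341×7.7 + 0.523×2 + 0.14×6.2) / (1 + 0.341×19 + 0.523×20 + 0.14×9.5) = 4.54/19.27 = 0.2356 J/s.
H: E/h = 3.1/35 = 0.08857 J/s.
Since 0.08857 < R, time spent handling H is better spent searching.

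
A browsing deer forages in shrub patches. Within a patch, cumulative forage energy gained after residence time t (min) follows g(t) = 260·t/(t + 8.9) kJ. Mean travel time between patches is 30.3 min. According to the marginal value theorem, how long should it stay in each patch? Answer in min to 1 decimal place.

16.4 min

Optimal t* satisfies g'(t*) = g(t*)/(T + t*).
g'(t) = 260·8.9/(t + 8.9)². Setting 260·8.9/(t+8.9)² = 260t/[(t+8.9)(30.3+t)] gives 8.9(30.3+t) = t(t+8.9), so t² = 8.9×30.3 = 269.7.
t* = √269.7 = 16.42 min.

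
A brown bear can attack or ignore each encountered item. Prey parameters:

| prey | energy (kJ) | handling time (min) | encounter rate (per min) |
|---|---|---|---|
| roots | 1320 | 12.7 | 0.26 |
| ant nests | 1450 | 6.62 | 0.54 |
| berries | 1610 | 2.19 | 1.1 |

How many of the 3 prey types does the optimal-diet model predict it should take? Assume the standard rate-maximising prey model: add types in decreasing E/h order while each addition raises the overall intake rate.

Profitabilities (E/h, kJ/min): berries 735, ant nests 219, roots 104. Add prey in this order while the next type's profitability exceeds the intake rate on those already taken.
Rate on top 1: 519.5. ant nests: 219 < 519.5 → exclude; stop.
Optimal diet: berries — 1 of 3 types.

1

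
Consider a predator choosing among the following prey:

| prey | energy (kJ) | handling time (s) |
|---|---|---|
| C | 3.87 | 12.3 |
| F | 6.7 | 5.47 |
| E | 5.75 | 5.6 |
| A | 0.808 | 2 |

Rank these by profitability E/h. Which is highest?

In descending order of E/h:
F: 6.7/5.47 = 1.22 kJ/s
E: 5.75/5.6 = 1.03 kJ/s
A: 0.808/2 = 0.404 kJ/s
C: 3.87/12.3 = 0.315 kJ/s

F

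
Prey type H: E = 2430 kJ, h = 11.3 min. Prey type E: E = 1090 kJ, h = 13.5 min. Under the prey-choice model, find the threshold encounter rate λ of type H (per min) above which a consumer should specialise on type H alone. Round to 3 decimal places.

Drop type E once their profitability E₂/h₂ falls below the rate achievable on type H alone: E₂/h₂ = λE₁/(1 + λh₁).
Solve for λ: λE₁h₂ = E₂(1 + λh₁) → λ(E₁h₂ − E₂h₁) = E₂ → λ = E₂/(E₁h₂ − E₂h₁).
λ = 1090/(2430×13.5 − 1090×11.3) = 1090/2.049e+04 = 0.0532 per min.

0.053 per min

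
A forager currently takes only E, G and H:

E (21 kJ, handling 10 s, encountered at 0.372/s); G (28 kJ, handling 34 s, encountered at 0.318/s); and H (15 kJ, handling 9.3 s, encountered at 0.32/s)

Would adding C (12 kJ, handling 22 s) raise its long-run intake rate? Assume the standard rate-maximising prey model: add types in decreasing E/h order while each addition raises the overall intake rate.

No

Intake rate on the current diet: R = (0.372×21 + 0.318×28 + 0.32×15) / (1 + 0.372×10 + 0.318×34 + 0.32×9.3) = 21.52/18.51 = 1.163 kJ/s.
Profitability of C: 12/22 = 0.5455 kJ/s.
Since 0.5455 < R, time spent handling C is better spent searching.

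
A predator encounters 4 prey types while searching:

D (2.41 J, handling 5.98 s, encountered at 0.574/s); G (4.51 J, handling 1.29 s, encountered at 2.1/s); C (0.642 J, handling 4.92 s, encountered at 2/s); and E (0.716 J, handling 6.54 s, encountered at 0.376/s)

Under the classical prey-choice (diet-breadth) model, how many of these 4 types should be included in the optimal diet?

1

E/h in descending order: G 3.5, D 0.403, C 0.13, E 0.109 J/s. The optimal diet is the largest prefix of this list for which every included type satisfies E_i/h_i > R on the types above it.
Rate on top 1: 2.554. D: 0.403 < 2.554 → exclude; stop.
Optimal diet: G — 1 of 4 types.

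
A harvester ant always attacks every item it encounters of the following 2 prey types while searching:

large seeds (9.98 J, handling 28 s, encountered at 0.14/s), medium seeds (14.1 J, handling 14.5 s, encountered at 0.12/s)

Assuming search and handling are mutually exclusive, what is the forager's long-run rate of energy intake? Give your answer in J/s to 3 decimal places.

0.464 J/s

R = (0.14×9.98 + 0.12×14.1) / (1 + 0.14×28 + 0.12×14.5) = 3.089/6.66 = 0.4638 J/s.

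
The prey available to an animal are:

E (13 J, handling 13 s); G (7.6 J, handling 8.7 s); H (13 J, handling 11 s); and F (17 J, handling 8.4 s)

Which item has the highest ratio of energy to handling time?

In descending order of E/h:
F: 17/8.4 = 2.02 J/s
H: 13/11 = 1.18 J/s
E: 13/13 = 1 J/s
G: 7.6/8.7 = 0.874 J/s

F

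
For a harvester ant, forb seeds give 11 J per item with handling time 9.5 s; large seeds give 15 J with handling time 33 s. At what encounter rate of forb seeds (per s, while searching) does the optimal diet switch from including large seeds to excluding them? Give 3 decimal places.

The zero-one rule: include large seeds iff E₂/h₂ > λE₁/(1+λh₁). Equality gives the switch point.
λE₁h₂ = E₂ + λE₂h₁ ⇒ λ = E₂/(E₁h₂ − E₂h₁) = 15/(363 − 142.5) = 0.06803 per s.

0.068 per s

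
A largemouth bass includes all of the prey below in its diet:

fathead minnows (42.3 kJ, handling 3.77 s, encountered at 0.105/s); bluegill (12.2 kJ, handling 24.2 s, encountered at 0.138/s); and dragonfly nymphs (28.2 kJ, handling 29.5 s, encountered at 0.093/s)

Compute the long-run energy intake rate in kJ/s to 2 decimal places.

1.17 kJ/s

R = (0.105×42.3 + 0.138×12.2 + 0.093×28.2) / (1 + 0.105×3.77 + 0.138×24.2 + 0.093×29.5) = 8.748/7.479 = 1.17 kJ/s.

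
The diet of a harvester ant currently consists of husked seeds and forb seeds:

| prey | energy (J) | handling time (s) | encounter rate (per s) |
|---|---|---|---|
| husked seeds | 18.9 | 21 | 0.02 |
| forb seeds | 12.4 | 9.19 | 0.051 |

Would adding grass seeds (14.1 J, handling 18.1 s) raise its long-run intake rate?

Yes

On husked seeds and forb seeds alone, R = ΣλE/(1+Σλh) = 1.01/1.889 = 0.535 J/s.
grass seeds: E/h = 14.1/18.1 = 0.779 J/s.
0.779 > 0.535, so adding grass seeds raises the average — include it.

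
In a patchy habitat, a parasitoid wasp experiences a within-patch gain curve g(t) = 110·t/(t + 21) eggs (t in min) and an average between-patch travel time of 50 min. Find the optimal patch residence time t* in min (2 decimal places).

Maximise g(t)/(T+t): set derivative to zero → g'(t)(T+t) = g(t).
g'(t) = 110·21/(t + 21)². Setting 110·21/(t+21)² = 110t/[(t+21)(50+t)] gives 21(50+t) = t(t+21), so t² = 21×50 = 1050.
t* = √1050 = 32.4 min.

32.40 min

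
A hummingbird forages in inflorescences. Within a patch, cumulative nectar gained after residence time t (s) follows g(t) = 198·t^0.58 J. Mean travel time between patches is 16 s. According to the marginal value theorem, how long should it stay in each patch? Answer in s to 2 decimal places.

22.10 s

Maximise g(t)/(T+t): set derivative to zero → g'(t)(T+t) = g(t).
g'(t) = 0.58·198·t^-0.42. Setting 0.58·198·t^-0.42 = 198·t^0.58/(16+t) gives 0.58(16+t) = t, so 0.42·t = 0.58×16.
t* = 0.58×16/0.42 = 22.1 s.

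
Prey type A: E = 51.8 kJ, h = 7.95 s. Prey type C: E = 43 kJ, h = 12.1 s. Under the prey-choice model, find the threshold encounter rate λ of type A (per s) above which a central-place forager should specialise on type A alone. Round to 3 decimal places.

The zero-one rule: include type C iff E₂/h₂ > λE₁/(1+λh₁). Equality gives the switch point.
λE₁h₂ = E₂ + λE₂h₁ ⇒ λ = E₂/(E₁h₂ − E₂h₁) = 43/(626.8 − 341.9) = 0.1509 per s.

0.151 per s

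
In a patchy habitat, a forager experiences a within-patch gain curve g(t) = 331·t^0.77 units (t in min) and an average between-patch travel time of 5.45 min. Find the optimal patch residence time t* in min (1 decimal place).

Optimal t* satisfies g'(t*) = g(t*)/(T + t*).
g'(t) = 0.77·331·t^-0.23. Setting 0.77·331·t^-0.23 = 331·t^0.77/(5.45+t) gives 0.77(5.45+t) = t, so 0.23·t = 0.77×5.45.
t* = 0.77×5.45/0.23 = 18.25 min.

18.2 min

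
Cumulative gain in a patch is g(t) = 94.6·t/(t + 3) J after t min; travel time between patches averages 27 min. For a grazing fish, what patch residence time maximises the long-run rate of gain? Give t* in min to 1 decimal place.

9.0 min

Optimal t* satisfies g'(t*) = g(t*)/(T + t*).
g'(t) = 94.6·3/(t + 3)². Setting 94.6·3/(t+3)² = 94.6t/[(t+3)(27+t)] gives 3(27+t) = t(t+3), so t² = 3×27 = 81.
t* = √81 = 9 min.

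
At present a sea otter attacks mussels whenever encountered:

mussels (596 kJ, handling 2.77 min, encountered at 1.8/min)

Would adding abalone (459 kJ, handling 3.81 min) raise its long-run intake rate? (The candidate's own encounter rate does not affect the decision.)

Current rate: (1.8×596)/(1 + 1.8×2.77) = 179.2 kJ/min.
abalone: E/h = 459/3.81 = 120.5 kJ/min.
Since 120.5 < R, time spent handling abalone is better spent searching.

No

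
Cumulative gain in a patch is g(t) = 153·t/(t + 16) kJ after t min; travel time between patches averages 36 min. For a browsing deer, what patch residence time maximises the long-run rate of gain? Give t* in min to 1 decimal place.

24.0 min

Maximise g(t)/(T+t): set derivative to zero → g'(t)(T+t) = g(t).
g'(t) = 153·16/(t + 16)². Setting 153·16/(t+16)² = 153t/[(t+16)(36+t)] gives 16(36+t) = t(t+16), so t² = 16×36 = 576.
t* = √576 = 24 min.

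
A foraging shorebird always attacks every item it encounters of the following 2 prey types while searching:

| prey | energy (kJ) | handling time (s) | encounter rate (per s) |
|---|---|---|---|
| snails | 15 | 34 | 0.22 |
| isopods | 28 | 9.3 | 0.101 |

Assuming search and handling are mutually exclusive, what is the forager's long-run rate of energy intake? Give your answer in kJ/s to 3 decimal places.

R = (0.22×15 + 0.101×28) / (1 + 0.22×34 + 0.101×9.3) = 6.128/9.419 = 0.6506 kJ/s.

0.651 kJ/s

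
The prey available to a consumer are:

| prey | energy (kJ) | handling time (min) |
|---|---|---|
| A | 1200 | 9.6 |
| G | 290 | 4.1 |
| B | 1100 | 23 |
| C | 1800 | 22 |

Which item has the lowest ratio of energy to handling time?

B

Profitability E/h (kJ/min): A = 1200/9.6 = 125, G = 290/4.1 = 70.7, B = 1100/23 = 47.8, C = 1800/22 = 81.8.
Ranked: A > C > G > B.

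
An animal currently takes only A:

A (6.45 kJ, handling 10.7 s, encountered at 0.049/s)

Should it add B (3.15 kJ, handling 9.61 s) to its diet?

On A alone, R = ΣλE/(1+Σλh) = 0.316/1.524 = 0.2073 kJ/s.
B: E/h = 3.15/9.61 = 0.3278 kJ/s.
Since 0.3278 > R, including B increases the long-run rate.

Yes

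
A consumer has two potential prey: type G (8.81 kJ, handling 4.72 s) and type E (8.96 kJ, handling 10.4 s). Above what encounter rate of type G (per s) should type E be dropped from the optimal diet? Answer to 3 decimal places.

Drop type E once their profitability E₂/h₂ falls below the rate achievable on type G alone: E₂/h₂ = λE₁/(1 + λh₁).
Solve for λ: λE₁h₂ = E₂(1 + λh₁) → λ(E₁h₂ − E₂h₁) = E₂ → λ = E₂/(E₁h₂ − E₂h₁).
λ = 8.96/(8.81×10.4 − 8.96×4.72) = 8.96/49.33 = 0.1816 per s.

0.182 per s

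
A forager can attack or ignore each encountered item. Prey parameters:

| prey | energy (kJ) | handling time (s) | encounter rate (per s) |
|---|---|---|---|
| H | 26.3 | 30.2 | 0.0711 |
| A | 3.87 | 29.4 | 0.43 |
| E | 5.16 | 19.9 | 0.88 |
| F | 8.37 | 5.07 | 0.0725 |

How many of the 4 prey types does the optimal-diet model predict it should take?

E/h in descending order: F 1.65, H 0.871, E 0.259, A 0.132 kJ/s. The optimal diet is the largest prefix of this list for which every included type satisfies E_i/h_i > R on the types above it.
Rate on top 1: 0.4437. H: 0.871 > 0.4437 → include.
Rate on top 2: 0.7047. E: 0.259 < 0.7047 → exclude; stop.
Optimal diet: F, H — 2 of 4 types.

2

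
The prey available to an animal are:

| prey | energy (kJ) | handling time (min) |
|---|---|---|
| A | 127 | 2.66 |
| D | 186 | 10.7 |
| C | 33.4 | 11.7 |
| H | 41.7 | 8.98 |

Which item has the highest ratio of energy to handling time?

Profitability E/h (kJ/min): A = 127/2.66 = 47.7, D = 186/10.7 = 17.4, C = 33.4/11.7 = 2.85, H = 41.7/8.98 = 4.64.
Ranked: A > D > H > C.

A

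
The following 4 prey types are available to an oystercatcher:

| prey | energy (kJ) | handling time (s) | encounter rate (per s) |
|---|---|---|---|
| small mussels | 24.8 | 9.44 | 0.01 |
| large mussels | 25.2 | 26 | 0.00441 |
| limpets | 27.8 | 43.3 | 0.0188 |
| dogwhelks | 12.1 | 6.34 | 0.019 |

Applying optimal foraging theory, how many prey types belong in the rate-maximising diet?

4

Profitabilities (E/h, kJ/s): small mussels 2.63, dogwhelks 1.91, large mussels 0.969, limpets 0.642. Add prey in this order while the next type's profitability exceeds the intake rate on those already taken.
Rate on top 1: 0.2266. dogwhelks: 1.91 > 0.2266 → include.
Rate on top 2: 0.3934. large mussels: 0.969 > 0.3934 → include.
Rate on top 3: 0.443. limpets: 0.642 > 0.443 → include.
Optimal diet: small mussels, dogwhelks, large mussels, limpets — 4 of 4 types.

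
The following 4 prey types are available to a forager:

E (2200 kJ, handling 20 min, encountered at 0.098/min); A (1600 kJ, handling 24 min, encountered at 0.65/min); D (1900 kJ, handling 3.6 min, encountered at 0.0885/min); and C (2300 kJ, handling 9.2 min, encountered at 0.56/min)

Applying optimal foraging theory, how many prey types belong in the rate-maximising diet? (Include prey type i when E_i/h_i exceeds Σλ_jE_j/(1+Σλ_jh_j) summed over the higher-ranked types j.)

2

E/h in descending order: D 528, C 250, E 110, A 66.7 kJ/min. The optimal diet is the largest prefix of this list for which every included type satisfies E_i/h_i > R on the types above it.
Rate on top 1: 127.5. C: 250 > 127.5 → include.
Rate on top 2: 225. E: 110 < 225 → exclude; stop.
Optimal diet: D, C — 2 of 4 types.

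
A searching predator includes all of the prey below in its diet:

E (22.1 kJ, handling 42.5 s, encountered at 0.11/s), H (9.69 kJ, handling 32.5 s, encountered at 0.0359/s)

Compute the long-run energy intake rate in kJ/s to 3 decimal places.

0.406 kJ/s

R = (0.11×22.1 + 0.0359×9.69) / (1 + 0.11×42.5 + 0.0359×32.5) = 2.779/6.842 = 0.4062 kJ/s.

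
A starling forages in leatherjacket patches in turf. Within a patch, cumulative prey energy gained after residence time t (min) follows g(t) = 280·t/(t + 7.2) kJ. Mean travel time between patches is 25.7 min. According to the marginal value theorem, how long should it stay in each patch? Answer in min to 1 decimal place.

By the marginal value theorem, leave when the instantaneous gain rate g'(t) equals the habitat-wide average g(t)/(T + t).
g'(t) = 280·7.2/(t + 7.2)². Setting 280·7.2/(t+7.2)² = 280t/[(t+7.2)(25.7+t)] gives 7.2(25.7+t) = t(t+7.2), so t² = 7.2×25.7 = 185.
t* = √185 = 13.6 min.

13.6 min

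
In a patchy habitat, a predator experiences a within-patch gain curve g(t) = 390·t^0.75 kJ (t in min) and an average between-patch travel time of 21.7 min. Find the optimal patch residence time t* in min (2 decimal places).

Maximise g(t)/(T+t): set derivative to zero → g'(t)(T+t) = g(t).
g'(t) = 0.75·390·t^-0.25. Setting 0.75·390·t^-0.25 = 390·t^0.75/(21.7+t) gives 0.75(21.7+t) = t, so 0.25·t = 0.75×21.7.
t* = 0.75×21.7/0.25 = 65.1 min.

65.10 min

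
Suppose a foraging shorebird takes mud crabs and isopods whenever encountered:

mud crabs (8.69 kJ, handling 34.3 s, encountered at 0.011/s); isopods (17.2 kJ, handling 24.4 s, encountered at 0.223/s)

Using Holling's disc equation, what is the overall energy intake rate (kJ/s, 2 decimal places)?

0.58 kJ/s

R = Σλ_iE_i / (1 + Σλ_ih_i)
Numerator: 0.011×8.69 + 0.223×17.2 = 3.931
Denominator: 1 + 0.011×34.3 + 0.223×24.4 = 6.818
R = 3.931/6.818 = 0.5765 kJ/s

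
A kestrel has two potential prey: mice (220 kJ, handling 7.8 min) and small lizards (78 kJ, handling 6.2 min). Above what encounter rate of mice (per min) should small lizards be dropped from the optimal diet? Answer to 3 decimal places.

0.103 per min

Drop small lizards once their profitability E₂/h₂ falls below the rate achievable on mice alone: E₂/h₂ = λE₁/(1 + λh₁).
Solve for λ: λE₁h₂ = E₂(1 + λh₁) → λ(E₁h₂ − E₂h₁) = E₂ → λ = E₂/(E₁h₂ − E₂h₁).
λ = 78/(220×6.2 − 78×7.8) = 78/755.6 = 0.1032 per min.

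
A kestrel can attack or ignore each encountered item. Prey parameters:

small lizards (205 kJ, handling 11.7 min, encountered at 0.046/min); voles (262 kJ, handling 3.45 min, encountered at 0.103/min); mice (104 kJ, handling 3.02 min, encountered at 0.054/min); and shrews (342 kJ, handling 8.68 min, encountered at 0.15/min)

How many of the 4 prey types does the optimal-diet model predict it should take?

3

Rank by E/h (kJ/min): voles 75.9, shrews 39.4, mice 34.4, small lizards 17.5. Include each in turn until the next type's E/h falls below the running intake rate.
Rate on top 1: 19.91. shrews: 39.4 > 19.91 → include.
Rate on top 2: 29.46. mice: 34.4 > 29.46 → include.
Rate on top 3: 29.75. small lizards: 17.5 < 29.75 → exclude; stop.
Optimal diet: voles, shrews, mice — 3 of 4 types.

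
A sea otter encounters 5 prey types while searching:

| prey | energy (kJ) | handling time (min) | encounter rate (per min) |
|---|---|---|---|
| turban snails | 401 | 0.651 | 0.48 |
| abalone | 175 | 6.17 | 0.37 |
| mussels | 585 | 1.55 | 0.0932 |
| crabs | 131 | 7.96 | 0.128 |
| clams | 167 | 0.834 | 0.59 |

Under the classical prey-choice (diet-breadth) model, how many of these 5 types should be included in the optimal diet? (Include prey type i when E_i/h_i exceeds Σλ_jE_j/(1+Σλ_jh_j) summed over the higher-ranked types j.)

3

E/h in descending order: turban snails 616, mussels 377, clams 200, abalone 28.4, crabs 16.5 kJ/min. The optimal diet is the largest prefix of this list for which every included type satisfies E_i/h_i > R on the types above it.
Rate on top 1: 146.7. mussels: 377 > 146.7 → include.
Rate on top 2: 169.5. clams: 200 > 169.5 → include.
Rate on top 3: 177.3. abalone: 28.4 < 177.3 → exclude; stop.
Optimal diet: turban snails, mussels, clams — 3 of 5 types.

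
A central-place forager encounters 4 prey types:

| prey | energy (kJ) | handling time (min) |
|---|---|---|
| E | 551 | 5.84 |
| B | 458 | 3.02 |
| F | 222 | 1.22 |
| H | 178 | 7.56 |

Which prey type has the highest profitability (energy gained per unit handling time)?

In descending order of E/h:
F: 222/1.22 = 182 kJ/min
B: 458/3.02 = 152 kJ/min
E: 551/5.84 = 94.3 kJ/min
H: 178/7.56 = 23.5 kJ/min

F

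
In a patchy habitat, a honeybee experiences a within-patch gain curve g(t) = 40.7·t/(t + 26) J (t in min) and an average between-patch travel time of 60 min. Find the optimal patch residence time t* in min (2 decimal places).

39.50 min

By the marginal value theorem, leave when the instantaneous gain rate g'(t) equals the habitat-wide average g(t)/(T + t).
g'(t) = 40.7·26/(t + 26)². Setting 40.7·26/(t+26)² = 40.7t/[(t+26)(60+t)] gives 26(60+t) = t(t+26), so t² = 26×60 = 1560.
t* = √1560 = 39.5 min.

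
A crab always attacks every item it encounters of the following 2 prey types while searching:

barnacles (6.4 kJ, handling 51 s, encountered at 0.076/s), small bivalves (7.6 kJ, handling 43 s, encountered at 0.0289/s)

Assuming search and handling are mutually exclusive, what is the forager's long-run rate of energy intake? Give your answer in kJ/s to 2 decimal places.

0.12 kJ/s

R = Σλ_iE_i / (1 + Σλ_ih_i)
Numerator: 0.076×6.4 + 0.0289×7.6 = 0.706
Denominator: 1 + 0.076×51 + 0.0289×43 = 6.119
R = 0.706/6.119 = 0.1154 kJ/s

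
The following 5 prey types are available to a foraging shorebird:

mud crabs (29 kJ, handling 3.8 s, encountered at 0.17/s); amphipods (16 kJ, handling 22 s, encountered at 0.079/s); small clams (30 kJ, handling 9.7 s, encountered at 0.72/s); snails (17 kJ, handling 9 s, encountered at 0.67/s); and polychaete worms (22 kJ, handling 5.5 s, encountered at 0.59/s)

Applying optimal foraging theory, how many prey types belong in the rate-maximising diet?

E/h in descending order: mud crabs 7.63, polychaete worms 4, small clams 3.09, snails 1.89, amphipods 0.727 kJ/s. The optimal diet is the largest prefix of this list for which every included type satisfies E_i/h_i > R on the types above it.
Rate on top 1: 2.995. polychaete worms: 4 > 2.995 → include.
Rate on top 2: 3.662. small clams: 3.09 < 3.662 → exclude; stop.
Optimal diet: mud crabs, polychaete worms — 2 of 5 types.

2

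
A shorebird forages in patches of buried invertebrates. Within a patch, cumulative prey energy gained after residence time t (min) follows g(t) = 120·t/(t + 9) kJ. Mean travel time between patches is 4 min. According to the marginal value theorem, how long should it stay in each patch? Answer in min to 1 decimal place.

6.0 min

By the marginal value theorem, leave when the instantaneous gain rate g'(t) equals the habitat-wide average g(t)/(T + t).
g'(t) = 120·9/(t + 9)². Setting 120·9/(t+9)² = 120t/[(t+9)(4+t)] gives 9(4+t) = t(t+9), so t² = 9×4 = 36.
t* = √36 = 6 min.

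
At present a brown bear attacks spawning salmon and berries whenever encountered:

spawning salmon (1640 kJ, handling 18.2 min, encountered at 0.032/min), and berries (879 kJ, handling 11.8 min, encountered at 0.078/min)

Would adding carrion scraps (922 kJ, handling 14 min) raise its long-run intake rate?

Current rate: (0.032×1640 + 0.078×879)/(1 + 0.032×18.2 + 0.078×11.8) = 48.36 kJ/min.
carrion scraps: E/h = 922/14 = 65.86 kJ/min.
Since 65.86 > R, including carrion scraps increases the long-run rate.

Yes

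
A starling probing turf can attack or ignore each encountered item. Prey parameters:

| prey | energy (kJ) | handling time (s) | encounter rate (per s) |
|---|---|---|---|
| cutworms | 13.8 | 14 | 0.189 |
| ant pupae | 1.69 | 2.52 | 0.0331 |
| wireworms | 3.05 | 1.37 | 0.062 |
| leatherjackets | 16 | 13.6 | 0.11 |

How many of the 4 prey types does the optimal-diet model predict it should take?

Profitabilities (E/h, kJ/s): wireworms 2.23, leatherjackets 1.18, cutworms 0.986, ant pupae 0.671. Add prey in this order while the next type's profitability exceeds the intake rate on those already taken.
Rate on top 1: 0.1743. leatherjackets: 1.18 > 0.1743 → include.
Rate on top 2: 0.7552. cutworms: 0.986 > 0.7552 → include.
Rate on top 3: 0.8719. ant pupae: 0.671 < 0.8719 → exclude; stop.
Optimal diet: wireworms, leatherjackets, cutworms — 3 of 4 types.

3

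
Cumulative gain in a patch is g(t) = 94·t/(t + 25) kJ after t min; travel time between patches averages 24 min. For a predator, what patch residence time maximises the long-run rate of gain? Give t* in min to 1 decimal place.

By the marginal value theorem, leave when the instantaneous gain rate g'(t) equals the habitat-wide average g(t)/(T + t).
g'(t) = 94·25/(t + 25)². Setting 94·25/(t+25)² = 94t/[(t+25)(24+t)] gives 25(24+t) = t(t+25), so t² = 25×24 = 600.
t* = √600 = 24.49 min.

24.5 min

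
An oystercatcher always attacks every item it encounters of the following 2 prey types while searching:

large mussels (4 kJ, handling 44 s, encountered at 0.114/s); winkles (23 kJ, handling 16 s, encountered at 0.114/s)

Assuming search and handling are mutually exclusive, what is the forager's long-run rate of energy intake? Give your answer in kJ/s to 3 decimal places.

0.393 kJ/s

R = Σλ_iE_i / (1 + Σλ_ih_i)
Numerator: 0.114×4 + 0.114×23 = 3.078
Denominator: 1 + 0.114×44 + 0.114×16 = 7.84
R = 3.078/7.84 = 0.3926 kJ/s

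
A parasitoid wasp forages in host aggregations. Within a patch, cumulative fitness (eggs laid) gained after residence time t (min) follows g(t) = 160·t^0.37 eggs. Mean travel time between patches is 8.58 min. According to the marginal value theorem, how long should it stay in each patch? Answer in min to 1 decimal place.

By the marginal value theorem, leave when the instantaneous gain rate g'(t) equals the habitat-wide average g(t)/(T + t).
g'(t) = 0.37·160·t^-0.63. Setting 0.37·160·t^-0.63 = 160·t^0.37/(8.58+t) gives 0.37(8.58+t) = t, so 0.63·t = 0.37×8.58.
t* = 0.37×8.58/0.63 = 5.039 min.

5.0 min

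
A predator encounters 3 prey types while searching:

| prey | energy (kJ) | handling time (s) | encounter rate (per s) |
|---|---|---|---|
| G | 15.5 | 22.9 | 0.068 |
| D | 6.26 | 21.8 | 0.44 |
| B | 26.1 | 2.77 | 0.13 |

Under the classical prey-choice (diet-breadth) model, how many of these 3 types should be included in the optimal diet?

Profitabilities (E/h, kJ/s): B 9.42, G 0.677, D 0.287. Add prey in this order while the next type's profitability exceeds the intake rate on those already taken.
Rate on top 1: 2.495. G: 0.677 < 2.495 → exclude; stop.
Optimal diet: B — 1 of 3 types.

1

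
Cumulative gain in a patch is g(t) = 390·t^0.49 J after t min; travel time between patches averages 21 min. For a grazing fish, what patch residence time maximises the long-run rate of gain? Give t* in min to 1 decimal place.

20.2 min

Maximise g(t)/(T+t): set derivative to zero → g'(t)(T+t) = g(t).
g'(t) = 0.49·390·t^-0.51. Setting 0.49·390·t^-0.51 = 390·t^0.49/(21+t) gives 0.49(21+t) = t, so 0.51·t = 0.49×21.
t* = 0.49×21/0.51 = 20.18 min.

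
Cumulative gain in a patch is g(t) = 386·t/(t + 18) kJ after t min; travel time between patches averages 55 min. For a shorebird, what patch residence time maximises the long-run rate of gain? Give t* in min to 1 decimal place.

By the marginal value theorem, leave when the instantaneous gain rate g'(t) equals the habitat-wide average g(t)/(T + t).
g'(t) = 386·18/(t + 18)². Setting 386·18/(t+18)² = 386t/[(t+18)(55+t)] gives 18(55+t) = t(t+18), so t² = 18×55 = 990.
t* = √990 = 31.46 min.

31.5 min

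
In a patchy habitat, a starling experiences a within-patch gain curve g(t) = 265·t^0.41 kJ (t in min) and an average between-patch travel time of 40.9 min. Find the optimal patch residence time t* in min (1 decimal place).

By the marginal value theorem, leave when the instantaneous gain rate g'(t) equals the habitat-wide average g(t)/(T + t).
g'(t) = 0.41·265·t^-0.59. Setting 0.41·265·t^-0.59 = 265·t^0.41/(40.9+t) gives 0.41(40.9+t) = t, so 0.59·t = 0.41×40.9.
t* = 0.41×40.9/0.59 = 28.42 min.

28.4 min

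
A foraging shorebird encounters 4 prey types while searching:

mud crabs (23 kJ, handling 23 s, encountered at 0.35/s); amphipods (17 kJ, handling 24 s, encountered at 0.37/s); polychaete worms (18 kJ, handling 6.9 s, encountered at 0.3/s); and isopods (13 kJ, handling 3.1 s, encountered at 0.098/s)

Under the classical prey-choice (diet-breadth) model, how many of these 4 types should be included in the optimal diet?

Profitabilities (E/h, kJ/s): isopods 4.19, polychaete worms 2.61, mud crabs 1, amphipods 0.708. Add prey in this order while the next type's profitability exceeds the intake rate on those already taken.
Rate on top 1: 0.9771. polychaete worms: 2.61 > 0.9771 → include.
Rate on top 2: 1.978. mud crabs: 1 < 1.978 → exclude; stop.
Optimal diet: isopods, polychaete worms — 2 of 4 types.

2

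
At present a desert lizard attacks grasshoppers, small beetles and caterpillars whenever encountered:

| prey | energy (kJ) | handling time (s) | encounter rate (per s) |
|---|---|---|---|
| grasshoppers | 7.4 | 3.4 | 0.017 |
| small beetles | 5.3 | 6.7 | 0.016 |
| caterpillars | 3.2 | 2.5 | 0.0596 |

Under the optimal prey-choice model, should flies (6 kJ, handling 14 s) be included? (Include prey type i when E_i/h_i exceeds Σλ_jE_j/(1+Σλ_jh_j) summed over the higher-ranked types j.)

Current rate: (0.017×7.4 + 0.016×5.3 + 0.0596×3.2)/(1 + 0.017×3.4 + 0.016×6.7 + 0.0596×2.5) = 0.3054 kJ/s.
Profitability of flies: 6/14 = 0.4286 kJ/s.
0.4286 > 0.3054, so adding flies raises the average — include it.

Yes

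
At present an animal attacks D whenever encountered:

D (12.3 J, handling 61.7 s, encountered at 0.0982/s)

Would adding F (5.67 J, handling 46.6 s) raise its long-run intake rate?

Intake rate on the current diet: R = (0.0982×12.3) / (1 + 0.0982×61.7) = 1.208/7.059 = 0.1711 J/s.
F: E/h = 5.67/46.6 = 0.1217 J/s.
Since 0.1217 < R, time spent handling F is better spent searching.

No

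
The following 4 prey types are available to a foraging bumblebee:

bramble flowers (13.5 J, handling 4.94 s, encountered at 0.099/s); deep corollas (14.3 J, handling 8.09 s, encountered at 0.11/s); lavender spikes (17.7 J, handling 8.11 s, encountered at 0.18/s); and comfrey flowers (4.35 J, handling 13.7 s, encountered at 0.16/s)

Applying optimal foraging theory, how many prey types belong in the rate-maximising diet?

Profitabilities (E/h, J/s): bramble flowers 2.73, lavender spikes 2.18, deep corollas 1.77, comfrey flowers 0.318. Add prey in this order while the next type's profitability exceeds the intake rate on those already taken.
Rate on top 1: 0.8975. lavender spikes: 2.18 > 0.8975 → include.
Rate on top 2: 1.534. deep corollas: 1.77 > 1.534 → include.
Rate on top 3: 1.588. comfrey flowers: 0.318 < 1.588 → exclude; stop.
Optimal diet: bramble flowers, lavender spikes, deep corollas — 3 of 4 types.

3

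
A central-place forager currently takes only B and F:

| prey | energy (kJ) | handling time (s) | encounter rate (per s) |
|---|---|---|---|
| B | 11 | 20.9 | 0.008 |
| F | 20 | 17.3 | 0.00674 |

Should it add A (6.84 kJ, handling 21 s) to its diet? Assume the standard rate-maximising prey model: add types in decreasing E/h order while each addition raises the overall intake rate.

Intake rate on the current diet: R = (0.008×11 + 0.00674×20) / (1 + 0.008×20.9 + 0.00674×17.3) = 0.2228/1.284 = 0.1735 kJ/s.
A: E/h = 6.84/21 = 0.3257 kJ/s.
0.3257 > 0.1735, so adding A raises the average — include it.

Yes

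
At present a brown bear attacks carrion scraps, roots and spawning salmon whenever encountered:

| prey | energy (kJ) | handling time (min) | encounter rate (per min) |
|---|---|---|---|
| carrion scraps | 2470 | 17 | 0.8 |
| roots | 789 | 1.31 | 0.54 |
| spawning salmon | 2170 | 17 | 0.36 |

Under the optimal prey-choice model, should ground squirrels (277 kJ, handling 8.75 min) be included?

Intake rate on the current diet: R = (0.8×2470 + 0.54×789 + 0.36×2170) / (1 + 0.8×17 + 0.54×1.31 + 0.36×17) = 3183/21.43 = 148.6 kJ/min.
ground squirrels: E/h = 277/8.75 = 31.66 kJ/min.
Since 31.66 < R, time spent handling ground squirrels is better spent searching.

No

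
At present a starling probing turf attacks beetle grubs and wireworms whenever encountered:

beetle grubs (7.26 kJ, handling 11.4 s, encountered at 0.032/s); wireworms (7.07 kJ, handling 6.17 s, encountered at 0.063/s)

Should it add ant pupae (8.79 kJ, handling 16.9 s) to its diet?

Intake rate on the current diet: R = (0.032×7.26 + 0.063×7.07) / (1 + 0.032×11.4 + 0.063×6.17) = 0.6777/1.754 = 0.3865 kJ/s.
Profitability of ant pupae: 8.79/16.9 = 0.5201 kJ/s.
0.5201 > 0.3865, so adding ant pupae raises the average — include it.

Yes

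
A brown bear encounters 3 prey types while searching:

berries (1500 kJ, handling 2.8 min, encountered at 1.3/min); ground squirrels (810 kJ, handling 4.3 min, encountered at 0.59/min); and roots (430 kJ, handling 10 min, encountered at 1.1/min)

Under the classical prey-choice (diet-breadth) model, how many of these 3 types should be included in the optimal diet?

1

E/h in descending order: berries 536, ground squirrels 188, roots 43 kJ/min. The optimal diet is the largest prefix of this list for which every included type satisfies E_i/h_i > R on the types above it.
Rate on top 1: 420.3. ground squirrels: 188 < 420.3 → exclude; stop.
Optimal diet: berries — 1 of 3 types.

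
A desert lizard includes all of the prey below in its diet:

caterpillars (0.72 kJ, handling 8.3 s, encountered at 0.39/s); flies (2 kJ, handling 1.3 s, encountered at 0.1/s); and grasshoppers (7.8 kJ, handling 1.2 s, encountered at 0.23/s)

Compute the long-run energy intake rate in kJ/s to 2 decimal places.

0.49 kJ/s

R = (0.39×0.72 + 0.1×2 + 0.23×7.8) / (1 + 0.39×8.3 + 0.1×1.3 + 0.23×1.2) = 2.275/4.643 = 0.4899 kJ/s.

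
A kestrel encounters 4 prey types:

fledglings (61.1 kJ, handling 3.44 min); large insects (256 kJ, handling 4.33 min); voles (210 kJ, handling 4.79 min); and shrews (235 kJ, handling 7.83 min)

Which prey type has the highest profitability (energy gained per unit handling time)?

large insects

In descending order of E/h:
large insects: 256/4.33 = 59.1 kJ/min
voles: 210/4.79 = 43.8 kJ/min
shrews: 235/7.83 = 30 kJ/min
fledglings: 61.1/3.44 = 17.8 kJ/min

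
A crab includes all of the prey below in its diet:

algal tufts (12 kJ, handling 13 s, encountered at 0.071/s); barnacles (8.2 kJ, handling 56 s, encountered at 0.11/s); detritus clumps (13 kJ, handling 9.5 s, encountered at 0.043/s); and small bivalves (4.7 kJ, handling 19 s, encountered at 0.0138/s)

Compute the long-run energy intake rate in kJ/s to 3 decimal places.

R = Σλ_iE_i / (1 + Σλ_ih_i)
Numerator: 0.071×12 + 0.11×8.2 + 0.043×13 + 0.0138×4.7 = 2.378
Denominator: 1 + 0.071×13 + 0.11×56 + 0.043×9.5 + 0.0138×19 = 8.754
R = 2.378/8.754 = 0.2716 kJ/s

0.272 kJ/s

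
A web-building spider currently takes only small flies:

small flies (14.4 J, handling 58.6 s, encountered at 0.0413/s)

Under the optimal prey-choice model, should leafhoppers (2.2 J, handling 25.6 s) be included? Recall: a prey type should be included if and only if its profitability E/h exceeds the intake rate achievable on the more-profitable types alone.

No

Intake rate on the current diet: R = (0.0413×14.4) / (1 + 0.0413×58.6) = 0.5947/3.42 = 0.1739 J/s.
leafhoppers: E/h = 2.2/25.6 = 0.08594 J/s.
0.08594 < 0.1739, so adding leafhoppers would lower the average — exclude it.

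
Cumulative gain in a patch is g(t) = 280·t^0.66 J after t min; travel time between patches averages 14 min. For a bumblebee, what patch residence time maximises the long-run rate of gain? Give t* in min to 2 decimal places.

Maximise g(t)/(T+t): set derivative to zero → g'(t)(T+t) = g(t).
g'(t) = 0.66·280·t^-0.34. Setting 0.66·280·t^-0.34 = 280·t^0.66/(14+t) gives 0.66(14+t) = t, so 0.34·t = 0.66×14.
t* = 0.66×14/0.34 = 27.18 min.

27.18 min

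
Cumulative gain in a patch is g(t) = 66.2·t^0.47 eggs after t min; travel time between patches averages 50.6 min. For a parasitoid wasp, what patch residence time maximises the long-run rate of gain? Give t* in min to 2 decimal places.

Maximise g(t)/(T+t): set derivative to zero → g'(t)(T+t) = g(t).
g'(t) = 0.47·66.2·t^-0.53. Setting 0.47·66.2·t^-0.53 = 66.2·t^0.47/(50.6+t) gives 0.47(50.6+t) = t, so 0.53·t = 0.47×50.6.
t* = 0.47×50.6/0.53 = 44.87 min.

44.87 min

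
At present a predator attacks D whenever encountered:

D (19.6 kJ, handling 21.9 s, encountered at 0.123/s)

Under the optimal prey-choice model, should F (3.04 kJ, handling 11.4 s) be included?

Current rate: (0.123×19.6)/(1 + 0.123×21.9) = 0.6527 kJ/s.
F: E/h = 3.04/11.4 = 0.2667 kJ/s.
0.2667 < 0.6527, so adding F would lower the average — exclude it.

No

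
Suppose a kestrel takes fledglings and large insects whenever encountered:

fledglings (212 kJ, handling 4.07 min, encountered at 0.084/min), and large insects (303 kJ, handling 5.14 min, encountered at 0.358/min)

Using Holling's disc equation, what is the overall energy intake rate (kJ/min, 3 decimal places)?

39.686 kJ/min

R = Σλ_iE_i / (1 + Σλ_ih_i)
Numerator: 0.084×212 + 0.358×303 = 126.3
Denominator: 1 + 0.084×4.07 + 0.358×5.14 = 3.182
R = 126.3/3.182 = 39.69 kJ/min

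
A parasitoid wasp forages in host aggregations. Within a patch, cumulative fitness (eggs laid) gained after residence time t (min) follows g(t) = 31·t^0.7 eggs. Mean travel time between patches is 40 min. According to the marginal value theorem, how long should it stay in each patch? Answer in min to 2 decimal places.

Maximise g(t)/(T+t): set derivative to zero → g'(t)(T+t) = g(t).
g'(t) = 0.7·31·t^-0.3. Setting 0.7·31·t^-0.3 = 31·t^0.7/(40+t) gives 0.7(40+t) = t, so 0.30·t = 0.7×40.
t* = 0.7×40/0.30 = 93.33 min.

93.33 min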